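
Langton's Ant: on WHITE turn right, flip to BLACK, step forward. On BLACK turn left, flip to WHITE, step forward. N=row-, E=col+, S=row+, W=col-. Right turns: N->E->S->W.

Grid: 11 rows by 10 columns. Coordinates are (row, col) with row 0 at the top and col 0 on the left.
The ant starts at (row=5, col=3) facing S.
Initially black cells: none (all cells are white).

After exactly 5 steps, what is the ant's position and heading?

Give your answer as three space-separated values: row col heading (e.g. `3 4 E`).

Answer: 5 4 E

Derivation:
Step 1: on WHITE (5,3): turn R to W, flip to black, move to (5,2). |black|=1
Step 2: on WHITE (5,2): turn R to N, flip to black, move to (4,2). |black|=2
Step 3: on WHITE (4,2): turn R to E, flip to black, move to (4,3). |black|=3
Step 4: on WHITE (4,3): turn R to S, flip to black, move to (5,3). |black|=4
Step 5: on BLACK (5,3): turn L to E, flip to white, move to (5,4). |black|=3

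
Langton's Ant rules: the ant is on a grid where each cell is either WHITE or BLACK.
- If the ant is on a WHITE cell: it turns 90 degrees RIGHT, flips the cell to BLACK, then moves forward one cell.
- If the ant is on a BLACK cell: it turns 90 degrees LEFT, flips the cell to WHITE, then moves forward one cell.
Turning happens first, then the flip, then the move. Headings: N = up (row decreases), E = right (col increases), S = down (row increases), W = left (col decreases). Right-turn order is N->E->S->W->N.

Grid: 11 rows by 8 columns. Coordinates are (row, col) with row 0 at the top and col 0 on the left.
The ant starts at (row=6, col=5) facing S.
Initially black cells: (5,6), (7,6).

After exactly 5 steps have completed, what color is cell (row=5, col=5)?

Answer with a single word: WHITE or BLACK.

Step 1: on WHITE (6,5): turn R to W, flip to black, move to (6,4). |black|=3
Step 2: on WHITE (6,4): turn R to N, flip to black, move to (5,4). |black|=4
Step 3: on WHITE (5,4): turn R to E, flip to black, move to (5,5). |black|=5
Step 4: on WHITE (5,5): turn R to S, flip to black, move to (6,5). |black|=6
Step 5: on BLACK (6,5): turn L to E, flip to white, move to (6,6). |black|=5

Answer: BLACK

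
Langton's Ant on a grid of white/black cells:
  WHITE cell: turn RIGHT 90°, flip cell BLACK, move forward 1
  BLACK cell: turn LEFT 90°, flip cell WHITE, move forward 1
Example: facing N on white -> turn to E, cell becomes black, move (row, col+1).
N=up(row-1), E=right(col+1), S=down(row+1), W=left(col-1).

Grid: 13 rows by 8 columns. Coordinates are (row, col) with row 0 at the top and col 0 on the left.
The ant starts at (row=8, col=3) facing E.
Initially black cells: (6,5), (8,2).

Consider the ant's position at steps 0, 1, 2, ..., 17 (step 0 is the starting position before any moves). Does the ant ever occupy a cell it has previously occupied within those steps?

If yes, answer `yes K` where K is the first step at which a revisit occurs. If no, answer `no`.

Answer: yes 7

Derivation:
Step 1: on WHITE (8,3): turn R to S, flip to black, move to (9,3). |black|=3 — new cell
Step 2: on WHITE (9,3): turn R to W, flip to black, move to (9,2). |black|=4 — new cell
Step 3: on WHITE (9,2): turn R to N, flip to black, move to (8,2). |black|=5 — new cell
Step 4: on BLACK (8,2): turn L to W, flip to white, move to (8,1). |black|=4 — new cell
Step 5: on WHITE (8,1): turn R to N, flip to black, move to (7,1). |black|=5 — new cell
Step 6: on WHITE (7,1): turn R to E, flip to black, move to (7,2). |black|=6 — new cell
Step 7: on WHITE (7,2): turn R to S, flip to black, move to (8,2). |black|=7 — REVISIT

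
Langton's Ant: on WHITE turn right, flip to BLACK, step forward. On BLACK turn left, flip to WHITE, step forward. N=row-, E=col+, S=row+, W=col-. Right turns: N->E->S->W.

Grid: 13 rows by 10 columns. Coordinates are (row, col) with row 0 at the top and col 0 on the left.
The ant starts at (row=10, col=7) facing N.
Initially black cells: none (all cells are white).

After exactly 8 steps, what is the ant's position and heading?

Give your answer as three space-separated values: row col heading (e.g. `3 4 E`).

Answer: 10 7 S

Derivation:
Step 1: on WHITE (10,7): turn R to E, flip to black, move to (10,8). |black|=1
Step 2: on WHITE (10,8): turn R to S, flip to black, move to (11,8). |black|=2
Step 3: on WHITE (11,8): turn R to W, flip to black, move to (11,7). |black|=3
Step 4: on WHITE (11,7): turn R to N, flip to black, move to (10,7). |black|=4
Step 5: on BLACK (10,7): turn L to W, flip to white, move to (10,6). |black|=3
Step 6: on WHITE (10,6): turn R to N, flip to black, move to (9,6). |black|=4
Step 7: on WHITE (9,6): turn R to E, flip to black, move to (9,7). |black|=5
Step 8: on WHITE (9,7): turn R to S, flip to black, move to (10,7). |black|=6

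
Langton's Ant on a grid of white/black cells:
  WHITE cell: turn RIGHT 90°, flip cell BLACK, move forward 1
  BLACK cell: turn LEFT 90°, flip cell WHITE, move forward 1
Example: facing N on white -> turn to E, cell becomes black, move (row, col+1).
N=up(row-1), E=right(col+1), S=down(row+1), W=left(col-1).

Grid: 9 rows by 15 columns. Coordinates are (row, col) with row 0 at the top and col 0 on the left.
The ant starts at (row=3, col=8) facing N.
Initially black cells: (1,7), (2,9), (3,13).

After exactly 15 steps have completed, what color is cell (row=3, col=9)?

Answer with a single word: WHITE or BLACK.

Answer: BLACK

Derivation:
Step 1: on WHITE (3,8): turn R to E, flip to black, move to (3,9). |black|=4
Step 2: on WHITE (3,9): turn R to S, flip to black, move to (4,9). |black|=5
Step 3: on WHITE (4,9): turn R to W, flip to black, move to (4,8). |black|=6
Step 4: on WHITE (4,8): turn R to N, flip to black, move to (3,8). |black|=7
Step 5: on BLACK (3,8): turn L to W, flip to white, move to (3,7). |black|=6
Step 6: on WHITE (3,7): turn R to N, flip to black, move to (2,7). |black|=7
Step 7: on WHITE (2,7): turn R to E, flip to black, move to (2,8). |black|=8
Step 8: on WHITE (2,8): turn R to S, flip to black, move to (3,8). |black|=9
Step 9: on WHITE (3,8): turn R to W, flip to black, move to (3,7). |black|=10
Step 10: on BLACK (3,7): turn L to S, flip to white, move to (4,7). |black|=9
Step 11: on WHITE (4,7): turn R to W, flip to black, move to (4,6). |black|=10
Step 12: on WHITE (4,6): turn R to N, flip to black, move to (3,6). |black|=11
Step 13: on WHITE (3,6): turn R to E, flip to black, move to (3,7). |black|=12
Step 14: on WHITE (3,7): turn R to S, flip to black, move to (4,7). |black|=13
Step 15: on BLACK (4,7): turn L to E, flip to white, move to (4,8). |black|=12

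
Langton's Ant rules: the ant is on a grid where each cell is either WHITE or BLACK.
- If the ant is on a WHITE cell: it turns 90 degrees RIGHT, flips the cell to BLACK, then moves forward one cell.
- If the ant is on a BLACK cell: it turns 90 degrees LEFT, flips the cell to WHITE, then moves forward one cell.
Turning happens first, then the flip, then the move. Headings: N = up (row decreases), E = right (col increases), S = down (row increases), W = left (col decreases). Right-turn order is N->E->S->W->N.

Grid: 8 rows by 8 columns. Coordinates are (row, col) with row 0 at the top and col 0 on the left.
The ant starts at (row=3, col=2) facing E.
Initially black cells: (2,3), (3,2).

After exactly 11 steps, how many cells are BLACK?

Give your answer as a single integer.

Answer: 7

Derivation:
Step 1: on BLACK (3,2): turn L to N, flip to white, move to (2,2). |black|=1
Step 2: on WHITE (2,2): turn R to E, flip to black, move to (2,3). |black|=2
Step 3: on BLACK (2,3): turn L to N, flip to white, move to (1,3). |black|=1
Step 4: on WHITE (1,3): turn R to E, flip to black, move to (1,4). |black|=2
Step 5: on WHITE (1,4): turn R to S, flip to black, move to (2,4). |black|=3
Step 6: on WHITE (2,4): turn R to W, flip to black, move to (2,3). |black|=4
Step 7: on WHITE (2,3): turn R to N, flip to black, move to (1,3). |black|=5
Step 8: on BLACK (1,3): turn L to W, flip to white, move to (1,2). |black|=4
Step 9: on WHITE (1,2): turn R to N, flip to black, move to (0,2). |black|=5
Step 10: on WHITE (0,2): turn R to E, flip to black, move to (0,3). |black|=6
Step 11: on WHITE (0,3): turn R to S, flip to black, move to (1,3). |black|=7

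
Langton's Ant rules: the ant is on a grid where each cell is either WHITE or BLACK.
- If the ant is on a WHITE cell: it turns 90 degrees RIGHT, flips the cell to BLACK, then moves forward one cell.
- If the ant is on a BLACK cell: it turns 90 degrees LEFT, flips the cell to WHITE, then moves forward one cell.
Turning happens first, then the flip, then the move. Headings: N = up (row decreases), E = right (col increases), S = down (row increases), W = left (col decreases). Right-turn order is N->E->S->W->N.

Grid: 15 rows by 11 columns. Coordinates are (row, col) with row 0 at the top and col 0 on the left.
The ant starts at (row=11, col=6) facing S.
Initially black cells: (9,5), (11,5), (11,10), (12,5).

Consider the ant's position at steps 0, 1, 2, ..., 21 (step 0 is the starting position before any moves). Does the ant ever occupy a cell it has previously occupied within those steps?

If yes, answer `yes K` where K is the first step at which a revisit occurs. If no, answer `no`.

Step 1: on WHITE (11,6): turn R to W, flip to black, move to (11,5). |black|=5 — new cell
Step 2: on BLACK (11,5): turn L to S, flip to white, move to (12,5). |black|=4 — new cell
Step 3: on BLACK (12,5): turn L to E, flip to white, move to (12,6). |black|=3 — new cell
Step 4: on WHITE (12,6): turn R to S, flip to black, move to (13,6). |black|=4 — new cell
Step 5: on WHITE (13,6): turn R to W, flip to black, move to (13,5). |black|=5 — new cell
Step 6: on WHITE (13,5): turn R to N, flip to black, move to (12,5). |black|=6 — REVISIT

Answer: yes 6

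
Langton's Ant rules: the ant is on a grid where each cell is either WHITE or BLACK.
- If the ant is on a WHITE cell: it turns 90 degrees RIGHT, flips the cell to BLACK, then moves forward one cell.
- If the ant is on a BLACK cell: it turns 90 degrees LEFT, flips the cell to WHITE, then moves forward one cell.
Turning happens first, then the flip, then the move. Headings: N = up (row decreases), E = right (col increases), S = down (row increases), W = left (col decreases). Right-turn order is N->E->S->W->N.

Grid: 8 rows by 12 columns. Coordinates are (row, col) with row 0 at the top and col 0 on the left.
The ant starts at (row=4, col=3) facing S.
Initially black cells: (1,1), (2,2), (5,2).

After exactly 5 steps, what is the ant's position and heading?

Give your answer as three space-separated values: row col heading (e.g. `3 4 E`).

Answer: 4 4 E

Derivation:
Step 1: on WHITE (4,3): turn R to W, flip to black, move to (4,2). |black|=4
Step 2: on WHITE (4,2): turn R to N, flip to black, move to (3,2). |black|=5
Step 3: on WHITE (3,2): turn R to E, flip to black, move to (3,3). |black|=6
Step 4: on WHITE (3,3): turn R to S, flip to black, move to (4,3). |black|=7
Step 5: on BLACK (4,3): turn L to E, flip to white, move to (4,4). |black|=6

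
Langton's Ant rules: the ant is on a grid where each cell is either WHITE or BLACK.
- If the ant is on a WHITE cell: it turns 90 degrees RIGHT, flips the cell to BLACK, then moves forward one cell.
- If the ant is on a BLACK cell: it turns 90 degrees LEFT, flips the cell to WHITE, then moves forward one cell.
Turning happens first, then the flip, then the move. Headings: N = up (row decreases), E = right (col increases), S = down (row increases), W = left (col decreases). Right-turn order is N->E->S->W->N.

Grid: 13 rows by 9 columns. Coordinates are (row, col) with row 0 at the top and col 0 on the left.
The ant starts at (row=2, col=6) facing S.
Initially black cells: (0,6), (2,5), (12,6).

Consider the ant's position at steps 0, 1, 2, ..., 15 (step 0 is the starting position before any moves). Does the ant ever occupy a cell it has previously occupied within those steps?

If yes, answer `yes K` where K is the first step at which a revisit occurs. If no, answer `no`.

Step 1: on WHITE (2,6): turn R to W, flip to black, move to (2,5). |black|=4 — new cell
Step 2: on BLACK (2,5): turn L to S, flip to white, move to (3,5). |black|=3 — new cell
Step 3: on WHITE (3,5): turn R to W, flip to black, move to (3,4). |black|=4 — new cell
Step 4: on WHITE (3,4): turn R to N, flip to black, move to (2,4). |black|=5 — new cell
Step 5: on WHITE (2,4): turn R to E, flip to black, move to (2,5). |black|=6 — REVISIT

Answer: yes 5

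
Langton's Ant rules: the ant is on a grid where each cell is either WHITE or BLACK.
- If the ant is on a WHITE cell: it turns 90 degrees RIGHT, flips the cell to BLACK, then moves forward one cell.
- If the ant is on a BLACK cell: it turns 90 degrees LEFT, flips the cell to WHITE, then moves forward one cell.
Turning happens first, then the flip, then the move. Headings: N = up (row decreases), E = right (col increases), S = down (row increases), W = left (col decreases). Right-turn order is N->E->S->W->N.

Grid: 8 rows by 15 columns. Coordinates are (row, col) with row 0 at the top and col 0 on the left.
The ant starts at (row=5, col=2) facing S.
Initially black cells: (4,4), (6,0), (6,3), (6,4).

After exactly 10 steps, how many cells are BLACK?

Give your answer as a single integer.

Answer: 8

Derivation:
Step 1: on WHITE (5,2): turn R to W, flip to black, move to (5,1). |black|=5
Step 2: on WHITE (5,1): turn R to N, flip to black, move to (4,1). |black|=6
Step 3: on WHITE (4,1): turn R to E, flip to black, move to (4,2). |black|=7
Step 4: on WHITE (4,2): turn R to S, flip to black, move to (5,2). |black|=8
Step 5: on BLACK (5,2): turn L to E, flip to white, move to (5,3). |black|=7
Step 6: on WHITE (5,3): turn R to S, flip to black, move to (6,3). |black|=8
Step 7: on BLACK (6,3): turn L to E, flip to white, move to (6,4). |black|=7
Step 8: on BLACK (6,4): turn L to N, flip to white, move to (5,4). |black|=6
Step 9: on WHITE (5,4): turn R to E, flip to black, move to (5,5). |black|=7
Step 10: on WHITE (5,5): turn R to S, flip to black, move to (6,5). |black|=8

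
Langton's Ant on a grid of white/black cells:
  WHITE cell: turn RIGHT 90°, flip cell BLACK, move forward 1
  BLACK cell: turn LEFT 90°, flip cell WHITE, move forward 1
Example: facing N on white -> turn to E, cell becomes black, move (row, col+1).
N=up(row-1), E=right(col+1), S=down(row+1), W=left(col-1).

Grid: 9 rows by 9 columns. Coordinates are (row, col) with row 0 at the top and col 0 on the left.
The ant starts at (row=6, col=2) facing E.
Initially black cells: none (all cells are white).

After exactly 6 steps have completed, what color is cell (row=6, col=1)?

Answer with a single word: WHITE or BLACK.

Step 1: on WHITE (6,2): turn R to S, flip to black, move to (7,2). |black|=1
Step 2: on WHITE (7,2): turn R to W, flip to black, move to (7,1). |black|=2
Step 3: on WHITE (7,1): turn R to N, flip to black, move to (6,1). |black|=3
Step 4: on WHITE (6,1): turn R to E, flip to black, move to (6,2). |black|=4
Step 5: on BLACK (6,2): turn L to N, flip to white, move to (5,2). |black|=3
Step 6: on WHITE (5,2): turn R to E, flip to black, move to (5,3). |black|=4

Answer: BLACK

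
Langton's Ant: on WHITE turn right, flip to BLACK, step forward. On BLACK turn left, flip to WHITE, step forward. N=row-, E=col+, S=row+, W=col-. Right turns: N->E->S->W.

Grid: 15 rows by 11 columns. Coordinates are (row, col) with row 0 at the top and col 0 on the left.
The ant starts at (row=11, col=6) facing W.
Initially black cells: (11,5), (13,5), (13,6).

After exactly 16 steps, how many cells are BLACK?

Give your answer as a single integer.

Step 1: on WHITE (11,6): turn R to N, flip to black, move to (10,6). |black|=4
Step 2: on WHITE (10,6): turn R to E, flip to black, move to (10,7). |black|=5
Step 3: on WHITE (10,7): turn R to S, flip to black, move to (11,7). |black|=6
Step 4: on WHITE (11,7): turn R to W, flip to black, move to (11,6). |black|=7
Step 5: on BLACK (11,6): turn L to S, flip to white, move to (12,6). |black|=6
Step 6: on WHITE (12,6): turn R to W, flip to black, move to (12,5). |black|=7
Step 7: on WHITE (12,5): turn R to N, flip to black, move to (11,5). |black|=8
Step 8: on BLACK (11,5): turn L to W, flip to white, move to (11,4). |black|=7
Step 9: on WHITE (11,4): turn R to N, flip to black, move to (10,4). |black|=8
Step 10: on WHITE (10,4): turn R to E, flip to black, move to (10,5). |black|=9
Step 11: on WHITE (10,5): turn R to S, flip to black, move to (11,5). |black|=10
Step 12: on WHITE (11,5): turn R to W, flip to black, move to (11,4). |black|=11
Step 13: on BLACK (11,4): turn L to S, flip to white, move to (12,4). |black|=10
Step 14: on WHITE (12,4): turn R to W, flip to black, move to (12,3). |black|=11
Step 15: on WHITE (12,3): turn R to N, flip to black, move to (11,3). |black|=12
Step 16: on WHITE (11,3): turn R to E, flip to black, move to (11,4). |black|=13

Answer: 13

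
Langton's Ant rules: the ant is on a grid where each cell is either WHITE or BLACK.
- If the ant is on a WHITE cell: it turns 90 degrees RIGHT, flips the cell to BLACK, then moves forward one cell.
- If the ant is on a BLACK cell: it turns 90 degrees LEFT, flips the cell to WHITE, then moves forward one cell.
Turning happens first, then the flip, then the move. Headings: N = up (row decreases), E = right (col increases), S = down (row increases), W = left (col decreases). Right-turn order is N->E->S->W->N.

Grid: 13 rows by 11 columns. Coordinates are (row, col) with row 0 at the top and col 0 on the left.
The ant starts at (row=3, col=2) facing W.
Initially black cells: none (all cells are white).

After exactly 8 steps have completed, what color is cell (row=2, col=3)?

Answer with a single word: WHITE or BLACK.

Answer: BLACK

Derivation:
Step 1: on WHITE (3,2): turn R to N, flip to black, move to (2,2). |black|=1
Step 2: on WHITE (2,2): turn R to E, flip to black, move to (2,3). |black|=2
Step 3: on WHITE (2,3): turn R to S, flip to black, move to (3,3). |black|=3
Step 4: on WHITE (3,3): turn R to W, flip to black, move to (3,2). |black|=4
Step 5: on BLACK (3,2): turn L to S, flip to white, move to (4,2). |black|=3
Step 6: on WHITE (4,2): turn R to W, flip to black, move to (4,1). |black|=4
Step 7: on WHITE (4,1): turn R to N, flip to black, move to (3,1). |black|=5
Step 8: on WHITE (3,1): turn R to E, flip to black, move to (3,2). |black|=6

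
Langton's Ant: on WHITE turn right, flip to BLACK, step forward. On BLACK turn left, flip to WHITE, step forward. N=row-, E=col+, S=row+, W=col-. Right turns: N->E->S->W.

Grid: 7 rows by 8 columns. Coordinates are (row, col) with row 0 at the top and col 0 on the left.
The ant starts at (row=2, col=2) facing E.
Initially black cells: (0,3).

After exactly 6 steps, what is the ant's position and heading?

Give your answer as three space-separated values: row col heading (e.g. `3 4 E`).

Step 1: on WHITE (2,2): turn R to S, flip to black, move to (3,2). |black|=2
Step 2: on WHITE (3,2): turn R to W, flip to black, move to (3,1). |black|=3
Step 3: on WHITE (3,1): turn R to N, flip to black, move to (2,1). |black|=4
Step 4: on WHITE (2,1): turn R to E, flip to black, move to (2,2). |black|=5
Step 5: on BLACK (2,2): turn L to N, flip to white, move to (1,2). |black|=4
Step 6: on WHITE (1,2): turn R to E, flip to black, move to (1,3). |black|=5

Answer: 1 3 E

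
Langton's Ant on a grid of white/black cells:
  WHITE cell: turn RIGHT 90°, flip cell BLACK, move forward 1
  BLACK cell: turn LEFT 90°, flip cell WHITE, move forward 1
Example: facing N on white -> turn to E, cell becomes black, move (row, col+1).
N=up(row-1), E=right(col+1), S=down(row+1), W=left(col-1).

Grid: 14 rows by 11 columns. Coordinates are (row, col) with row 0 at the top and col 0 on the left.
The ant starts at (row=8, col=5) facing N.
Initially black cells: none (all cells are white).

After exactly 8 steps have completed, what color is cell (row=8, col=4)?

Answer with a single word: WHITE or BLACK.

Step 1: on WHITE (8,5): turn R to E, flip to black, move to (8,6). |black|=1
Step 2: on WHITE (8,6): turn R to S, flip to black, move to (9,6). |black|=2
Step 3: on WHITE (9,6): turn R to W, flip to black, move to (9,5). |black|=3
Step 4: on WHITE (9,5): turn R to N, flip to black, move to (8,5). |black|=4
Step 5: on BLACK (8,5): turn L to W, flip to white, move to (8,4). |black|=3
Step 6: on WHITE (8,4): turn R to N, flip to black, move to (7,4). |black|=4
Step 7: on WHITE (7,4): turn R to E, flip to black, move to (7,5). |black|=5
Step 8: on WHITE (7,5): turn R to S, flip to black, move to (8,5). |black|=6

Answer: BLACK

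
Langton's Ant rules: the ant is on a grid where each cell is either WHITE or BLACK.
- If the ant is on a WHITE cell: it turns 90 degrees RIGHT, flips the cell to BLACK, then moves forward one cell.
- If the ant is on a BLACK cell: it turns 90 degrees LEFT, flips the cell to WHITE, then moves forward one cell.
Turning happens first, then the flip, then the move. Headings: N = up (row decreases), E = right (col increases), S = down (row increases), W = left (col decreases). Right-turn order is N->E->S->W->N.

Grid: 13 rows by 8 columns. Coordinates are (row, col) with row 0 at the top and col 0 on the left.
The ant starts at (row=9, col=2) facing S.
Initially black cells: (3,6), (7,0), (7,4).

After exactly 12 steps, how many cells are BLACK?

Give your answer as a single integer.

Step 1: on WHITE (9,2): turn R to W, flip to black, move to (9,1). |black|=4
Step 2: on WHITE (9,1): turn R to N, flip to black, move to (8,1). |black|=5
Step 3: on WHITE (8,1): turn R to E, flip to black, move to (8,2). |black|=6
Step 4: on WHITE (8,2): turn R to S, flip to black, move to (9,2). |black|=7
Step 5: on BLACK (9,2): turn L to E, flip to white, move to (9,3). |black|=6
Step 6: on WHITE (9,3): turn R to S, flip to black, move to (10,3). |black|=7
Step 7: on WHITE (10,3): turn R to W, flip to black, move to (10,2). |black|=8
Step 8: on WHITE (10,2): turn R to N, flip to black, move to (9,2). |black|=9
Step 9: on WHITE (9,2): turn R to E, flip to black, move to (9,3). |black|=10
Step 10: on BLACK (9,3): turn L to N, flip to white, move to (8,3). |black|=9
Step 11: on WHITE (8,3): turn R to E, flip to black, move to (8,4). |black|=10
Step 12: on WHITE (8,4): turn R to S, flip to black, move to (9,4). |black|=11

Answer: 11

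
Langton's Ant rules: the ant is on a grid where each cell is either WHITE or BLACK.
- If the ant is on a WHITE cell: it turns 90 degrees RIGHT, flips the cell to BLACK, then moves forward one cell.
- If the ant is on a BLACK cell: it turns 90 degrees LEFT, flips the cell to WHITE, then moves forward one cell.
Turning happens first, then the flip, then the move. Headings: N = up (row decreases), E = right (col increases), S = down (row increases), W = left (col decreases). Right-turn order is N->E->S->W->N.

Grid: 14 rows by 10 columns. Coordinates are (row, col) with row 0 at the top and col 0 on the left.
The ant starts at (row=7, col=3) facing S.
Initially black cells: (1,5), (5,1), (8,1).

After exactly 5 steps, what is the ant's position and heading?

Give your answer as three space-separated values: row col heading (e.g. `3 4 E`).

Step 1: on WHITE (7,3): turn R to W, flip to black, move to (7,2). |black|=4
Step 2: on WHITE (7,2): turn R to N, flip to black, move to (6,2). |black|=5
Step 3: on WHITE (6,2): turn R to E, flip to black, move to (6,3). |black|=6
Step 4: on WHITE (6,3): turn R to S, flip to black, move to (7,3). |black|=7
Step 5: on BLACK (7,3): turn L to E, flip to white, move to (7,4). |black|=6

Answer: 7 4 E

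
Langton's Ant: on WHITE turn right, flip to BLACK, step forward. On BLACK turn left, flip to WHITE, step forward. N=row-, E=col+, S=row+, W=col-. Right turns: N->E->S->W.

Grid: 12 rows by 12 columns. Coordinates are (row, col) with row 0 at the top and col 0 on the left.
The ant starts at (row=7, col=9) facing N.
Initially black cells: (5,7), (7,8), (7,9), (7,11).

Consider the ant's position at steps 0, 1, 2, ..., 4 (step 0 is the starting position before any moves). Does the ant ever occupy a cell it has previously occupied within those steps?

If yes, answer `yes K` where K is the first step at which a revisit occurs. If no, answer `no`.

Answer: no

Derivation:
Step 1: on BLACK (7,9): turn L to W, flip to white, move to (7,8). |black|=3 — new cell
Step 2: on BLACK (7,8): turn L to S, flip to white, move to (8,8). |black|=2 — new cell
Step 3: on WHITE (8,8): turn R to W, flip to black, move to (8,7). |black|=3 — new cell
Step 4: on WHITE (8,7): turn R to N, flip to black, move to (7,7). |black|=4 — new cell
No revisit within 4 steps.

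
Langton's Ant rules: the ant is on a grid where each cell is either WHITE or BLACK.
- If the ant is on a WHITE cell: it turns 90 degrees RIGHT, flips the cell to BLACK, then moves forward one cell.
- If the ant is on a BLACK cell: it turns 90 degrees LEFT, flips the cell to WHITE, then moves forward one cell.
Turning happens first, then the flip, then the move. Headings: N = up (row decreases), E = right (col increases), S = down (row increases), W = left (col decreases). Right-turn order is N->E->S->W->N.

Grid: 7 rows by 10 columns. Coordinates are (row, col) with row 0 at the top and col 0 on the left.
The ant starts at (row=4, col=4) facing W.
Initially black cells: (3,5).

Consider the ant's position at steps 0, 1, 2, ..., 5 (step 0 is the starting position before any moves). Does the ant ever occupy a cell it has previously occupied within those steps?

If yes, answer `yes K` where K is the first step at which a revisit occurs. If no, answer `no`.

Step 1: on WHITE (4,4): turn R to N, flip to black, move to (3,4). |black|=2 — new cell
Step 2: on WHITE (3,4): turn R to E, flip to black, move to (3,5). |black|=3 — new cell
Step 3: on BLACK (3,5): turn L to N, flip to white, move to (2,5). |black|=2 — new cell
Step 4: on WHITE (2,5): turn R to E, flip to black, move to (2,6). |black|=3 — new cell
Step 5: on WHITE (2,6): turn R to S, flip to black, move to (3,6). |black|=4 — new cell
No revisit within 5 steps.

Answer: no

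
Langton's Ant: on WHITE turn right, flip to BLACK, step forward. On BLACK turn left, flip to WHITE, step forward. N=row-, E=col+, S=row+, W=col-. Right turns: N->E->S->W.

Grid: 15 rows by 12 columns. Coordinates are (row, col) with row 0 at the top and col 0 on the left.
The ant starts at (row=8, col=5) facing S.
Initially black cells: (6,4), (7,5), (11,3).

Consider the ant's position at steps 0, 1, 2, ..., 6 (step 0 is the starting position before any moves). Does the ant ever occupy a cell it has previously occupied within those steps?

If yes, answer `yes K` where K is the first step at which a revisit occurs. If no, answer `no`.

Step 1: on WHITE (8,5): turn R to W, flip to black, move to (8,4). |black|=4 — new cell
Step 2: on WHITE (8,4): turn R to N, flip to black, move to (7,4). |black|=5 — new cell
Step 3: on WHITE (7,4): turn R to E, flip to black, move to (7,5). |black|=6 — new cell
Step 4: on BLACK (7,5): turn L to N, flip to white, move to (6,5). |black|=5 — new cell
Step 5: on WHITE (6,5): turn R to E, flip to black, move to (6,6). |black|=6 — new cell
Step 6: on WHITE (6,6): turn R to S, flip to black, move to (7,6). |black|=7 — new cell
No revisit within 6 steps.

Answer: no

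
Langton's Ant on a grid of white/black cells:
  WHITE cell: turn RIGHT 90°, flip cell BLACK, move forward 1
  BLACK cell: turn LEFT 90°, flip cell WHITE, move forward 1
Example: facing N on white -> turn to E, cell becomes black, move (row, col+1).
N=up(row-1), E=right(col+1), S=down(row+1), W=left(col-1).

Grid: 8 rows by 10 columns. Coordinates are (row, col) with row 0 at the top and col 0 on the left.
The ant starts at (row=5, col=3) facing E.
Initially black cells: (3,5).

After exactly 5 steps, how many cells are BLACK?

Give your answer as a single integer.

Step 1: on WHITE (5,3): turn R to S, flip to black, move to (6,3). |black|=2
Step 2: on WHITE (6,3): turn R to W, flip to black, move to (6,2). |black|=3
Step 3: on WHITE (6,2): turn R to N, flip to black, move to (5,2). |black|=4
Step 4: on WHITE (5,2): turn R to E, flip to black, move to (5,3). |black|=5
Step 5: on BLACK (5,3): turn L to N, flip to white, move to (4,3). |black|=4

Answer: 4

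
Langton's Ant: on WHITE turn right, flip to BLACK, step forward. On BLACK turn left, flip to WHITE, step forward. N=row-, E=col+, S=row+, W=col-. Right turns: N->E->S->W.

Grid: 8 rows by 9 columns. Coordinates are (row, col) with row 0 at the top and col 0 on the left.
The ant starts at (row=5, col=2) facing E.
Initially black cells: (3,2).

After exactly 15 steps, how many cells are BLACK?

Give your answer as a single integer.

Step 1: on WHITE (5,2): turn R to S, flip to black, move to (6,2). |black|=2
Step 2: on WHITE (6,2): turn R to W, flip to black, move to (6,1). |black|=3
Step 3: on WHITE (6,1): turn R to N, flip to black, move to (5,1). |black|=4
Step 4: on WHITE (5,1): turn R to E, flip to black, move to (5,2). |black|=5
Step 5: on BLACK (5,2): turn L to N, flip to white, move to (4,2). |black|=4
Step 6: on WHITE (4,2): turn R to E, flip to black, move to (4,3). |black|=5
Step 7: on WHITE (4,3): turn R to S, flip to black, move to (5,3). |black|=6
Step 8: on WHITE (5,3): turn R to W, flip to black, move to (5,2). |black|=7
Step 9: on WHITE (5,2): turn R to N, flip to black, move to (4,2). |black|=8
Step 10: on BLACK (4,2): turn L to W, flip to white, move to (4,1). |black|=7
Step 11: on WHITE (4,1): turn R to N, flip to black, move to (3,1). |black|=8
Step 12: on WHITE (3,1): turn R to E, flip to black, move to (3,2). |black|=9
Step 13: on BLACK (3,2): turn L to N, flip to white, move to (2,2). |black|=8
Step 14: on WHITE (2,2): turn R to E, flip to black, move to (2,3). |black|=9
Step 15: on WHITE (2,3): turn R to S, flip to black, move to (3,3). |black|=10

Answer: 10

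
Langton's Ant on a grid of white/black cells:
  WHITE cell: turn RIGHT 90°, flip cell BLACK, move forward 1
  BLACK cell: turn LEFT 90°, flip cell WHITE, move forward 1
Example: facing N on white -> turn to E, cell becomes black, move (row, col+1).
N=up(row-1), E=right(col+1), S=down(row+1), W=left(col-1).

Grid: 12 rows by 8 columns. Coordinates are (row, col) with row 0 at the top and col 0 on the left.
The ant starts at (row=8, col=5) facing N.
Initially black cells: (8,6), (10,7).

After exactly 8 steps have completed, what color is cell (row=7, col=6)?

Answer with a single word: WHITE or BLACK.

Step 1: on WHITE (8,5): turn R to E, flip to black, move to (8,6). |black|=3
Step 2: on BLACK (8,6): turn L to N, flip to white, move to (7,6). |black|=2
Step 3: on WHITE (7,6): turn R to E, flip to black, move to (7,7). |black|=3
Step 4: on WHITE (7,7): turn R to S, flip to black, move to (8,7). |black|=4
Step 5: on WHITE (8,7): turn R to W, flip to black, move to (8,6). |black|=5
Step 6: on WHITE (8,6): turn R to N, flip to black, move to (7,6). |black|=6
Step 7: on BLACK (7,6): turn L to W, flip to white, move to (7,5). |black|=5
Step 8: on WHITE (7,5): turn R to N, flip to black, move to (6,5). |black|=6

Answer: WHITE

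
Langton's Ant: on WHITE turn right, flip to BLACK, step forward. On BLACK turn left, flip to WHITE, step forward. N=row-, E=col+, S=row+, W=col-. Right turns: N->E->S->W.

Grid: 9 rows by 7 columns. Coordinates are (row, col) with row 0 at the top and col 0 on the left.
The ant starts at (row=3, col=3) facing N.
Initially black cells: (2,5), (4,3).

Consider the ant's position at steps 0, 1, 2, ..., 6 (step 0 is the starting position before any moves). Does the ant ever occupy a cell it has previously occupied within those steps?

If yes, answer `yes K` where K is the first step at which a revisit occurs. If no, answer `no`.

Answer: no

Derivation:
Step 1: on WHITE (3,3): turn R to E, flip to black, move to (3,4). |black|=3 — new cell
Step 2: on WHITE (3,4): turn R to S, flip to black, move to (4,4). |black|=4 — new cell
Step 3: on WHITE (4,4): turn R to W, flip to black, move to (4,3). |black|=5 — new cell
Step 4: on BLACK (4,3): turn L to S, flip to white, move to (5,3). |black|=4 — new cell
Step 5: on WHITE (5,3): turn R to W, flip to black, move to (5,2). |black|=5 — new cell
Step 6: on WHITE (5,2): turn R to N, flip to black, move to (4,2). |black|=6 — new cell
No revisit within 6 steps.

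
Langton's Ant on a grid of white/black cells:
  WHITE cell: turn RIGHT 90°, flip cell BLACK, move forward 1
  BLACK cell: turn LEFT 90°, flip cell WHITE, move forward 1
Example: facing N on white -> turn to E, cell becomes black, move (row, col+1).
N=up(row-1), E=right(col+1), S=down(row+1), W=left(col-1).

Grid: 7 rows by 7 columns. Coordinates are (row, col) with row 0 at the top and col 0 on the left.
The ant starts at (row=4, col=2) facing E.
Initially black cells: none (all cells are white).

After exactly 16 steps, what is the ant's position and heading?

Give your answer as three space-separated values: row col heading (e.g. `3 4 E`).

Answer: 4 2 E

Derivation:
Step 1: on WHITE (4,2): turn R to S, flip to black, move to (5,2). |black|=1
Step 2: on WHITE (5,2): turn R to W, flip to black, move to (5,1). |black|=2
Step 3: on WHITE (5,1): turn R to N, flip to black, move to (4,1). |black|=3
Step 4: on WHITE (4,1): turn R to E, flip to black, move to (4,2). |black|=4
Step 5: on BLACK (4,2): turn L to N, flip to white, move to (3,2). |black|=3
Step 6: on WHITE (3,2): turn R to E, flip to black, move to (3,3). |black|=4
Step 7: on WHITE (3,3): turn R to S, flip to black, move to (4,3). |black|=5
Step 8: on WHITE (4,3): turn R to W, flip to black, move to (4,2). |black|=6
Step 9: on WHITE (4,2): turn R to N, flip to black, move to (3,2). |black|=7
Step 10: on BLACK (3,2): turn L to W, flip to white, move to (3,1). |black|=6
Step 11: on WHITE (3,1): turn R to N, flip to black, move to (2,1). |black|=7
Step 12: on WHITE (2,1): turn R to E, flip to black, move to (2,2). |black|=8
Step 13: on WHITE (2,2): turn R to S, flip to black, move to (3,2). |black|=9
Step 14: on WHITE (3,2): turn R to W, flip to black, move to (3,1). |black|=10
Step 15: on BLACK (3,1): turn L to S, flip to white, move to (4,1). |black|=9
Step 16: on BLACK (4,1): turn L to E, flip to white, move to (4,2). |black|=8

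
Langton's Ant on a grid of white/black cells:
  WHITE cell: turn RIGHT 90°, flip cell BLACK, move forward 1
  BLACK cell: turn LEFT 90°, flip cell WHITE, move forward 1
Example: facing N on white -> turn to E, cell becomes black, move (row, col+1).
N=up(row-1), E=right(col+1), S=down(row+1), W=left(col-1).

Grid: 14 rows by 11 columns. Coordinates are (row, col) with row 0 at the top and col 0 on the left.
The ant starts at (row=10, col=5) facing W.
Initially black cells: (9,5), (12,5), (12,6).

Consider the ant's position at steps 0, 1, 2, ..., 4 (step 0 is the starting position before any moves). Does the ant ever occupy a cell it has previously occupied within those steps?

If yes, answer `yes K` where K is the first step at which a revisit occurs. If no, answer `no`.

Answer: no

Derivation:
Step 1: on WHITE (10,5): turn R to N, flip to black, move to (9,5). |black|=4 — new cell
Step 2: on BLACK (9,5): turn L to W, flip to white, move to (9,4). |black|=3 — new cell
Step 3: on WHITE (9,4): turn R to N, flip to black, move to (8,4). |black|=4 — new cell
Step 4: on WHITE (8,4): turn R to E, flip to black, move to (8,5). |black|=5 — new cell
No revisit within 4 steps.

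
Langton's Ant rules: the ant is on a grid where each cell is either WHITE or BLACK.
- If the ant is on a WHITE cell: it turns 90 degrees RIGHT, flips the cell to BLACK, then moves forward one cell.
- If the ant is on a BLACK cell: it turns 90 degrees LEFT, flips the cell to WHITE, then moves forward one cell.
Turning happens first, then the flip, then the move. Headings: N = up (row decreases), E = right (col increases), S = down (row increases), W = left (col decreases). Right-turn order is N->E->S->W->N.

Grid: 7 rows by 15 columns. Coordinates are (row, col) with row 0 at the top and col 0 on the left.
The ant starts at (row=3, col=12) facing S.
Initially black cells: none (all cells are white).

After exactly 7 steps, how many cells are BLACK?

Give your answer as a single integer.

Step 1: on WHITE (3,12): turn R to W, flip to black, move to (3,11). |black|=1
Step 2: on WHITE (3,11): turn R to N, flip to black, move to (2,11). |black|=2
Step 3: on WHITE (2,11): turn R to E, flip to black, move to (2,12). |black|=3
Step 4: on WHITE (2,12): turn R to S, flip to black, move to (3,12). |black|=4
Step 5: on BLACK (3,12): turn L to E, flip to white, move to (3,13). |black|=3
Step 6: on WHITE (3,13): turn R to S, flip to black, move to (4,13). |black|=4
Step 7: on WHITE (4,13): turn R to W, flip to black, move to (4,12). |black|=5

Answer: 5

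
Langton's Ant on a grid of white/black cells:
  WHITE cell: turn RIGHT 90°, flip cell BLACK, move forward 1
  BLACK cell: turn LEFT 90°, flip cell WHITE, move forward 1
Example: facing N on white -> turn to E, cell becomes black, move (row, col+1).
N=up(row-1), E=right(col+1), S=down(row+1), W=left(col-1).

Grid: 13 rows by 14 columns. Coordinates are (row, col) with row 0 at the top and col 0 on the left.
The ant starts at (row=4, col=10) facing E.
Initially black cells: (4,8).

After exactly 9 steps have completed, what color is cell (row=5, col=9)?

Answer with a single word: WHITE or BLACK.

Answer: BLACK

Derivation:
Step 1: on WHITE (4,10): turn R to S, flip to black, move to (5,10). |black|=2
Step 2: on WHITE (5,10): turn R to W, flip to black, move to (5,9). |black|=3
Step 3: on WHITE (5,9): turn R to N, flip to black, move to (4,9). |black|=4
Step 4: on WHITE (4,9): turn R to E, flip to black, move to (4,10). |black|=5
Step 5: on BLACK (4,10): turn L to N, flip to white, move to (3,10). |black|=4
Step 6: on WHITE (3,10): turn R to E, flip to black, move to (3,11). |black|=5
Step 7: on WHITE (3,11): turn R to S, flip to black, move to (4,11). |black|=6
Step 8: on WHITE (4,11): turn R to W, flip to black, move to (4,10). |black|=7
Step 9: on WHITE (4,10): turn R to N, flip to black, move to (3,10). |black|=8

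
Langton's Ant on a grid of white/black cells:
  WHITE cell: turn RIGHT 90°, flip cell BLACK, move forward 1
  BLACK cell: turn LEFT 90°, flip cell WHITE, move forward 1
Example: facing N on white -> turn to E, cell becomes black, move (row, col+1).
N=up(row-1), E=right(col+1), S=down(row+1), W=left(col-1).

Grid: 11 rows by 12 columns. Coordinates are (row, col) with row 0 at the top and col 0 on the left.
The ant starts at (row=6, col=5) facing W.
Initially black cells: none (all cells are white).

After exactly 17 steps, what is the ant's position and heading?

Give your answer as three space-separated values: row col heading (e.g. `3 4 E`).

Answer: 7 5 S

Derivation:
Step 1: on WHITE (6,5): turn R to N, flip to black, move to (5,5). |black|=1
Step 2: on WHITE (5,5): turn R to E, flip to black, move to (5,6). |black|=2
Step 3: on WHITE (5,6): turn R to S, flip to black, move to (6,6). |black|=3
Step 4: on WHITE (6,6): turn R to W, flip to black, move to (6,5). |black|=4
Step 5: on BLACK (6,5): turn L to S, flip to white, move to (7,5). |black|=3
Step 6: on WHITE (7,5): turn R to W, flip to black, move to (7,4). |black|=4
Step 7: on WHITE (7,4): turn R to N, flip to black, move to (6,4). |black|=5
Step 8: on WHITE (6,4): turn R to E, flip to black, move to (6,5). |black|=6
Step 9: on WHITE (6,5): turn R to S, flip to black, move to (7,5). |black|=7
Step 10: on BLACK (7,5): turn L to E, flip to white, move to (7,6). |black|=6
Step 11: on WHITE (7,6): turn R to S, flip to black, move to (8,6). |black|=7
Step 12: on WHITE (8,6): turn R to W, flip to black, move to (8,5). |black|=8
Step 13: on WHITE (8,5): turn R to N, flip to black, move to (7,5). |black|=9
Step 14: on WHITE (7,5): turn R to E, flip to black, move to (7,6). |black|=10
Step 15: on BLACK (7,6): turn L to N, flip to white, move to (6,6). |black|=9
Step 16: on BLACK (6,6): turn L to W, flip to white, move to (6,5). |black|=8
Step 17: on BLACK (6,5): turn L to S, flip to white, move to (7,5). |black|=7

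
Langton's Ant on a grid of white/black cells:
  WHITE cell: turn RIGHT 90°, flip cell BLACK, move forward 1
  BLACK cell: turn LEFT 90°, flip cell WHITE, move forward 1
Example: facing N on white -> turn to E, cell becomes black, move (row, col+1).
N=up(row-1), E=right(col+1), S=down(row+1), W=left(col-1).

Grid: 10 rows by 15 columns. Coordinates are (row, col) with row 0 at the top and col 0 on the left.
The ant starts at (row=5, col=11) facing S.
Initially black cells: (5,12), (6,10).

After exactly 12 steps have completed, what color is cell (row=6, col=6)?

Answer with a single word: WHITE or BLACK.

Answer: WHITE

Derivation:
Step 1: on WHITE (5,11): turn R to W, flip to black, move to (5,10). |black|=3
Step 2: on WHITE (5,10): turn R to N, flip to black, move to (4,10). |black|=4
Step 3: on WHITE (4,10): turn R to E, flip to black, move to (4,11). |black|=5
Step 4: on WHITE (4,11): turn R to S, flip to black, move to (5,11). |black|=6
Step 5: on BLACK (5,11): turn L to E, flip to white, move to (5,12). |black|=5
Step 6: on BLACK (5,12): turn L to N, flip to white, move to (4,12). |black|=4
Step 7: on WHITE (4,12): turn R to E, flip to black, move to (4,13). |black|=5
Step 8: on WHITE (4,13): turn R to S, flip to black, move to (5,13). |black|=6
Step 9: on WHITE (5,13): turn R to W, flip to black, move to (5,12). |black|=7
Step 10: on WHITE (5,12): turn R to N, flip to black, move to (4,12). |black|=8
Step 11: on BLACK (4,12): turn L to W, flip to white, move to (4,11). |black|=7
Step 12: on BLACK (4,11): turn L to S, flip to white, move to (5,11). |black|=6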